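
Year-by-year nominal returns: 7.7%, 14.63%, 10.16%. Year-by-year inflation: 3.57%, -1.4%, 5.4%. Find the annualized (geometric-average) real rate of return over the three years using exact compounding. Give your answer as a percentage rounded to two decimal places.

Nominal growth factor = 1.0770 × 1.1463 × 1.1016 = 1.35999691
Price-level growth factor = 1.0357 × 0.9860 × 1.0540 = 1.07634501
Real growth factor = 1.35999691 / 1.07634501 = 1.26353251
Annualized real rate = 1.26353251^(1/3) − 1 = 8.1091% → 8.11%.

8.11%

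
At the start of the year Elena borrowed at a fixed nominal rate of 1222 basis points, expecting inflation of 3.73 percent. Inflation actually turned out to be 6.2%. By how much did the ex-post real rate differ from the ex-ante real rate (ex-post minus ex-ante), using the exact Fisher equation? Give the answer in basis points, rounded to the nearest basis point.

-252 basis points

Ex-ante: (1 + 0.1222)/(1 + 0.0373) − 1 = 8.1847%
Ex-post: (1 + 0.1222)/(1 + 0.0620) − 1 = 5.6685%
Difference (ex-post − ex-ante) = -2.5162% → -252 basis points.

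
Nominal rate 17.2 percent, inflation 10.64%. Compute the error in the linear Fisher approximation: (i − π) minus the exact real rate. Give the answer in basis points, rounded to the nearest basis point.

Approximate: r ≈ 17.200% − 10.640% = 6.5600%
Exact: (1 + 0.1720)/(1 + 0.1064) − 1 = 5.9291%
Error = 6.5600% − 5.9291% = 0.6309% → 63 basis points.

63 basis points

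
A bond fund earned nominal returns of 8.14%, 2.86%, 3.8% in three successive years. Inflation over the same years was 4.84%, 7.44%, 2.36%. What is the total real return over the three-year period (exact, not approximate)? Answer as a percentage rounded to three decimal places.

0.140%

Compound the nominal returns: 1.0814 × 1.0286 × 1.0380 = 1.154597.
Compound inflation: 1.0484 × 1.0744 × 1.0236 = 1.152984.
Deflate: 1.154597 / 1.152984 = 1.001399.
Total real return = 1.001399 − 1 → 0.140%.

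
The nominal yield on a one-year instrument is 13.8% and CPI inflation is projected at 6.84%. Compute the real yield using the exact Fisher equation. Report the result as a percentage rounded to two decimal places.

6.51%

By the Fisher identity, 1 + r = (1 + i)/(1 + π).
1 + r = 1.13800 / 1.06840 = 1.065144
r = 1.065144 − 1 = 6.5144%, i.e. 6.51%.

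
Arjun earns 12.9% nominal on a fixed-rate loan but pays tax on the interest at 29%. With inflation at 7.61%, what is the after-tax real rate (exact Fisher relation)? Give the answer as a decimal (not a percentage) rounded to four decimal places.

After-tax nominal return = 12.9% × (1 − 0.29) = 9.1590%.
1 + r = 1.09159 / 1.07610 = 1.014395
After-tax real rate = 1.014395 − 1 → 0.0144.

0.0144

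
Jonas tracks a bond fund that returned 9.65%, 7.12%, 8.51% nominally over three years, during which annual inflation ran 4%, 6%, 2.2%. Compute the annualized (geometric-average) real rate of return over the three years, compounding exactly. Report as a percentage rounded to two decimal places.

Compound the nominal returns: 1.0965 × 1.0712 × 1.0851 = 1.27452678.
Compound inflation: 1.0400 × 1.0600 × 1.0220 = 1.12665280.
Deflate: 1.27452678 / 1.12665280 = 1.13125071.
Annualized real rate = 1.13125071^(1/3) − 1 = 4.1965% → 4.20%.

4.20%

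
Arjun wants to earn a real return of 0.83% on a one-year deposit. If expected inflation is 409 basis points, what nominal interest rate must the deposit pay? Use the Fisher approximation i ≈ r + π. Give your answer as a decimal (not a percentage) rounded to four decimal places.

i ≈ r + π = 0.83% + 4.09% = 0.0492.

0.0492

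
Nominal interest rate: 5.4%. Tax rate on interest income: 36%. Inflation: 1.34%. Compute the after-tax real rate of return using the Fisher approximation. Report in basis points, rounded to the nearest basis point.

212 basis points

After-tax nominal return = 5.4% × (1 − 0.36) = 3.4560%.
r ≈ 3.4560% − 1.34% → 212 basis points.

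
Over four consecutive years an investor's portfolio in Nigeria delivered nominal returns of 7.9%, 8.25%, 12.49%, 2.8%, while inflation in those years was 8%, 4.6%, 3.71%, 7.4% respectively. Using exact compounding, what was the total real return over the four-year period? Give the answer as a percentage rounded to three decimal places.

7.344%

Nominal growth factor = 1.0790 × 1.0825 × 1.1249 × 1.0280 = 1.350692
Price-level growth factor = 1.0800 × 1.0460 × 1.0371 × 1.0740 = 1.258289
Real growth factor = 1.350692 / 1.258289 = 1.073436
Total real return = 1.073436 − 1 → 7.344%.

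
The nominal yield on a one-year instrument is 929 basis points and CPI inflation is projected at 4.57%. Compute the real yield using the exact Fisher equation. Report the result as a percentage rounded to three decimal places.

1 + r = 1.09290 / 1.04570 = 1.045137
r = 1.045137 − 1 = 4.5137%, i.e. 4.514%.

4.514%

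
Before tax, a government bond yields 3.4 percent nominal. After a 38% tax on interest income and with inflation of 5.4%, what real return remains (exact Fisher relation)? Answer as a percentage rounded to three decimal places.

After-tax nominal return = 3.4% × (1 − 0.38) = 2.1080%.
1 + r = 1.02108 / 1.05400 = 0.968767
After-tax real rate = 0.968767 − 1 → -3.123%.

-3.123%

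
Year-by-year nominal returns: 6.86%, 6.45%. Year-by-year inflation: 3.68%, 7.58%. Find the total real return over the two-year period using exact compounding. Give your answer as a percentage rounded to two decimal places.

Compound the nominal returns: 1.0686 × 1.0645 = 1.137525.
Compound inflation: 1.0368 × 1.0758 = 1.115389.
Deflate: 1.137525 / 1.115389 = 1.019845.
Total real return = 1.019845 − 1 → 1.98%.

1.98%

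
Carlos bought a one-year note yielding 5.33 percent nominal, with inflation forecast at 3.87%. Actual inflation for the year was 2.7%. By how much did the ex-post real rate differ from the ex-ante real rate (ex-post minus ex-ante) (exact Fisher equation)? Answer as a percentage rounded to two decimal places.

Ex-ante: (1 + 0.0533)/(1 + 0.0387) − 1 = 1.4056%
Ex-post: (1 + 0.0533)/(1 + 0.0270) − 1 = 2.5609%
Difference (ex-post − ex-ante) = 1.1553% → 1.16%.

1.16%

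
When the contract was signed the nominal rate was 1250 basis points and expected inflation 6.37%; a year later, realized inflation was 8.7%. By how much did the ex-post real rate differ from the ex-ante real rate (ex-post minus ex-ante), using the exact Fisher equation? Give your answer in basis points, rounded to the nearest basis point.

Ex-ante: (1 + 0.1250)/(1 + 0.0637) − 1 = 5.7629%
Ex-post: (1 + 0.1250)/(1 + 0.0870) − 1 = 3.4959%
Difference (ex-post − ex-ante) = -2.2670% → -227 basis points.

-227 basis points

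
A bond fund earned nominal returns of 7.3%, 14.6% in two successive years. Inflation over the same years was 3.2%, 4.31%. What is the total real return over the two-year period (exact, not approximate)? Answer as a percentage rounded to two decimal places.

14.23%

Compound the nominal returns: 1.0730 × 1.1460 = 1.229658.
Compound inflation: 1.0320 × 1.0431 = 1.076479.
Deflate: 1.229658 / 1.076479 = 1.142296.
Total real return = 1.142296 − 1 → 14.23%.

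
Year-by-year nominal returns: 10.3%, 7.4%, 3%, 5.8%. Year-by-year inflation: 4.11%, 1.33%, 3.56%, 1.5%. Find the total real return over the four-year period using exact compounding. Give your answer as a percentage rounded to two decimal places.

16.42%

Nominal growth factor = 1.1030 × 1.0740 × 1.0300 × 1.0580 = 1.290930
Price-level growth factor = 1.0411 × 1.0133 × 1.0356 × 1.0150 = 1.108890
Real growth factor = 1.290930 / 1.108890 = 1.164164
Total real return = 1.164164 − 1 → 16.42%.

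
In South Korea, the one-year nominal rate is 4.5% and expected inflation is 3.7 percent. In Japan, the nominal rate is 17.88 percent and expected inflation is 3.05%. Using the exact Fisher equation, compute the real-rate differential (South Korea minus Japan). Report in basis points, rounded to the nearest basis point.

-1362 basis points

South Korea: (1 + 0.0450)/(1 + 0.0370) − 1 = 0.7715%
Japan: (1 + 0.1788)/(1 + 0.0305) − 1 = 14.3911%
Differential = 0.7715% − 14.3911% = -13.6196% → -1362 basis points.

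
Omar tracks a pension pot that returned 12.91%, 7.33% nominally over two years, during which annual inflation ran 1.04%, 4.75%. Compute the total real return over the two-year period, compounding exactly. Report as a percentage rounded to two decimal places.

Compound the nominal returns: 1.1291 × 1.0733 = 1.211863.
Compound inflation: 1.0104 × 1.0475 = 1.058394.
Deflate: 1.211863 / 1.058394 = 1.145002.
Total real return = 1.145002 − 1 → 14.50%.

14.50%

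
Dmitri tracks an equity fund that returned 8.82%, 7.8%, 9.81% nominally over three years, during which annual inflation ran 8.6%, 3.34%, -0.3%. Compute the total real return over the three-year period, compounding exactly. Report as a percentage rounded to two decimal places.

15.13%

Compound the nominal returns: 1.0882 × 1.0780 × 1.0981 = 1.288159.
Compound inflation: 1.0860 × 1.0334 × 0.9970 = 1.118906.
Deflate: 1.288159 / 1.118906 = 1.151267.
Total real return = 1.151267 − 1 → 15.13%.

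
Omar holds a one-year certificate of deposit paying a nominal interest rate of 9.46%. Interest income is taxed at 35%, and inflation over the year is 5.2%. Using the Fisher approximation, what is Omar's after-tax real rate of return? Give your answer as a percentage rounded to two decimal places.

After-tax nominal return = 9.46% × (1 − 0.35) = 6.1490%.
r ≈ 6.1490% − 5.2% → 0.95%.

0.95%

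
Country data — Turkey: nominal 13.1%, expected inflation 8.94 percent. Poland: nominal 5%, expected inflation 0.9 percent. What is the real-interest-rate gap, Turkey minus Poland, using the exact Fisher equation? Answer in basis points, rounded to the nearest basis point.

Turkey: (1 + 0.1310)/(1 + 0.0894) − 1 = 3.8186%
Poland: (1 + 0.0500)/(1 + 0.0090) − 1 = 4.0634%
Differential = 3.8186% − 4.0634% = -0.2448% → -24 basis points.

-24 basis points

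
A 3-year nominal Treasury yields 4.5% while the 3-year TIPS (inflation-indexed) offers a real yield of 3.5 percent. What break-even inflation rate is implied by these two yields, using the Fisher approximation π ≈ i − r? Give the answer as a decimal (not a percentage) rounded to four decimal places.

0.0100

π ≈ i − r = 4.5% − 3.5% → 0.0100.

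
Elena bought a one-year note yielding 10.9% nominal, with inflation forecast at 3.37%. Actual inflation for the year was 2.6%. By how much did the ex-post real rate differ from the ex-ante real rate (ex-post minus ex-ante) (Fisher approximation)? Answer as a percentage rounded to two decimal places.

Ex-ante: 10.9% − 3.37% = 7.530%
Ex-post: 10.9% − 2.6% = 8.300%
Difference (ex-post − ex-ante) = 0.7700% → 0.77%.

0.77%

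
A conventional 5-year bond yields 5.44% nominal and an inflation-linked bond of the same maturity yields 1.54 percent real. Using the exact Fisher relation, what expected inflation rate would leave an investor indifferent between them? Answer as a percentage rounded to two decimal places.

(1 + π) = (1 + i)/(1 + r) = 1.05440 / 1.01540 = 1.038409
Break-even inflation = 1.038409 − 1 → 3.84%.

3.84%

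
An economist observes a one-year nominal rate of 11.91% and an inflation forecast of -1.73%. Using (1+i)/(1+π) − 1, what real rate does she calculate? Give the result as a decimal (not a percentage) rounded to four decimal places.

0.1388

By the Fisher relation, 1 + r = (1 + i)/(1 + π).
1 + r = 1.11910 / 0.98270 = 1.138801
r = 1.138801 − 1 = 13.8801%, i.e. 0.1388.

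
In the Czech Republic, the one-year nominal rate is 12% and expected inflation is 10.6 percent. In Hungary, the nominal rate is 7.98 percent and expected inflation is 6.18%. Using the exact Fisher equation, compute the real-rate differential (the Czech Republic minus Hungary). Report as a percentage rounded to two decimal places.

The Czech Republic: (1 + 0.1200)/(1 + 0.1060) − 1 = 1.2658%
Hungary: (1 + 0.0798)/(1 + 0.0618) − 1 = 1.6952%
Differential = 1.2658% − 1.6952% = -0.4294% → -0.43%.

-0.43%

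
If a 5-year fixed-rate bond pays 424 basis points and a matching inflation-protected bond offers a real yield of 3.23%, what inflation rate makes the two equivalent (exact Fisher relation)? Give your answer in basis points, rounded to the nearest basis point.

(1 + π) = (1 + i)/(1 + r) = 1.04240 / 1.03230 = 1.009784
Break-even inflation = 1.009784 − 1 → 98 basis points.

98 basis points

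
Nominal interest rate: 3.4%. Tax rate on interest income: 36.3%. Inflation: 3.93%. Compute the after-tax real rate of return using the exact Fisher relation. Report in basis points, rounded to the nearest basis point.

After-tax nominal return = 3.4% × (1 − 0.363) = 2.1658%.
1 + r = 1.021658 / 1.03930 = 0.983025
After-tax real rate = 0.983025 − 1 → -170 basis points.

-170 basis points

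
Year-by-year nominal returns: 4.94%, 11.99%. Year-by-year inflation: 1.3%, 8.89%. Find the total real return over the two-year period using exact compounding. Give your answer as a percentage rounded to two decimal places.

6.54%

Compound the nominal returns: 1.0494 × 1.1199 = 1.175223.
Compound inflation: 1.0130 × 1.0889 = 1.103056.
Deflate: 1.175223 / 1.103056 = 1.065425.
Total real return = 1.065425 − 1 → 6.54%.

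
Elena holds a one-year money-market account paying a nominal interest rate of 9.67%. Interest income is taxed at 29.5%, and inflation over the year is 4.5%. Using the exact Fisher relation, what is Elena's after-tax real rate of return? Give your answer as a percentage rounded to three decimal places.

2.218%

After-tax nominal return = 9.67% × (1 − 0.295) = 6.81735%.
1 + r = 1.0681735 / 1.04500 = 1.022176
After-tax real rate = 1.022176 − 1 → 2.218%.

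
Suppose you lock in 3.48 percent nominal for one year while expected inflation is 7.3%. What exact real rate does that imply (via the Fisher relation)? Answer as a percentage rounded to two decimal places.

By the Fisher relation, 1 + r = (1 + i)/(1 + π).
1 + r = 1.03480 / 1.07300 = 0.964399
r = 0.964399 − 1 = -3.5601%, i.e. -3.56%.

-3.56%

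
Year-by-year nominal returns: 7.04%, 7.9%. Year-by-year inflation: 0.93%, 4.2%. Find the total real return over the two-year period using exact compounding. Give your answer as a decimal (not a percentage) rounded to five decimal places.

0.09820

Nominal growth factor = 1.0704 × 1.0790 = 1.1549616
Price-level growth factor = 1.0093 × 1.0420 = 1.0516906
Real growth factor = 1.1549616 / 1.0516906 = 1.0981952
Total real return = 1.0981952 − 1 → 0.09820.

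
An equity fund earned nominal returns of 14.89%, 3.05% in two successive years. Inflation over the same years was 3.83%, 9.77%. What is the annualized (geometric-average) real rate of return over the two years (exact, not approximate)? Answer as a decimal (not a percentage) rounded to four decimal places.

0.0192

Nominal growth factor = 1.1489 × 1.0305 = 1.18394145
Price-level growth factor = 1.0383 × 1.0977 = 1.13974191
Real growth factor = 1.18394145 / 1.13974191 = 1.03878031
Annualized real rate = 1.03878031^(1/2) − 1 = 1.9206% → 0.0192.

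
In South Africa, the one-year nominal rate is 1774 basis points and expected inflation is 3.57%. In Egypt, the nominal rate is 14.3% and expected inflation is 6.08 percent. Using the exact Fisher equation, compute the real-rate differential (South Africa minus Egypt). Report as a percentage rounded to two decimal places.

South Africa: (1 + 0.1774)/(1 + 0.0357) − 1 = 13.6816%
Egypt: (1 + 0.1430)/(1 + 0.0608) − 1 = 7.7489%
Differential = 13.6816% − 7.7489% = 5.9327% → 5.93%.

5.93%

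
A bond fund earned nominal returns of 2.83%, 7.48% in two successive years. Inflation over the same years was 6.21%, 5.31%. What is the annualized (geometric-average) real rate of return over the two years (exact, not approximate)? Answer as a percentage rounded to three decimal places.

Compound the nominal returns: 1.0283 × 1.0748 = 1.105216840.
Compound inflation: 1.0621 × 1.0531 = 1.118497510.
Deflate: 1.105216840 / 1.118497510 = 0.988126330.
Annualized real rate = 0.988126330^(1/2) − 1 = -0.59546% → -0.595%.

-0.595%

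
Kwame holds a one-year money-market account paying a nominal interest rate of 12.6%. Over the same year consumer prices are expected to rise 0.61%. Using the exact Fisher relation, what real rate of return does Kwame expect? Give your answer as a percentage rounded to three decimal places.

By the Fisher relation, 1 + r = (1 + i)/(1 + π).
1 + r = 1.12600 / 1.00610 = 1.119173
r = 1.119173 − 1 = 11.9173%, i.e. 11.917%.

11.917%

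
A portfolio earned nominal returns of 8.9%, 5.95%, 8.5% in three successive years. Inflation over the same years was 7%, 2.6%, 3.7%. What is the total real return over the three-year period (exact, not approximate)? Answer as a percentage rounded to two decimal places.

9.96%

Nominal growth factor = 1.0890 × 1.0595 × 1.0850 = 1.251868
Price-level growth factor = 1.0700 × 1.0260 × 1.0370 = 1.138439
Real growth factor = 1.251868 / 1.138439 = 1.099635
Total real return = 1.099635 − 1 → 9.96%.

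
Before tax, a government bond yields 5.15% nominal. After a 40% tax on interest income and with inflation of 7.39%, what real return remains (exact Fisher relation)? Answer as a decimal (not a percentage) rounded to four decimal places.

-0.0400

After-tax nominal return = 5.15% × (1 − 0.4) = 3.0900%.
1 + r = 1.03090 / 1.07390 = 0.959959
After-tax real rate = 0.959959 − 1 → -0.0400.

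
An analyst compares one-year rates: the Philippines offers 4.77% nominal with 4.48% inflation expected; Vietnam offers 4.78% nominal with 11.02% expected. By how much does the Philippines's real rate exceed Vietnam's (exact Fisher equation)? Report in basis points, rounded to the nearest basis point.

The Philippines: (1 + 0.0477)/(1 + 0.0448) − 1 = 0.2776%
Vietnam: (1 + 0.0478)/(1 + 0.1102) − 1 = -5.6206%
Differential = 0.2776% − (-5.6206%) = 5.8982% → 590 basis points.

590 basis points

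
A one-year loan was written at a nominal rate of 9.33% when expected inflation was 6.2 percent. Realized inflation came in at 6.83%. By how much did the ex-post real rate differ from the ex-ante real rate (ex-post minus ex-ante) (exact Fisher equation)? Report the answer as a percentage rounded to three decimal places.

-0.607%

Ex-ante: (1 + 0.0933)/(1 + 0.0620) − 1 = 2.9473%
Ex-post: (1 + 0.0933)/(1 + 0.0683) − 1 = 2.3402%
Difference (ex-post − ex-ante) = -0.6071% → -0.607%.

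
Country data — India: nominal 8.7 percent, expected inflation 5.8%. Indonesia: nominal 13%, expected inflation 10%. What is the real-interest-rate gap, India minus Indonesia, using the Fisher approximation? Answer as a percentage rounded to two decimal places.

India: 8.7% − 5.8% = 2.900%
Indonesia: 13% − 10% = 3.000%
Differential = -0.100% → -0.10%.

-0.10%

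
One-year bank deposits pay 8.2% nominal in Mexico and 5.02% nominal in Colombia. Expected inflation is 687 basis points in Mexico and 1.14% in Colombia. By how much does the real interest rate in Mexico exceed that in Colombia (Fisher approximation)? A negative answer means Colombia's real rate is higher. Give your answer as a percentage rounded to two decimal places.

Mexico: 8.2% − 6.87% = 1.330%
Colombia: 5.02% − 1.14% = 3.880%
Differential = -2.550% → -2.55%.

-2.55%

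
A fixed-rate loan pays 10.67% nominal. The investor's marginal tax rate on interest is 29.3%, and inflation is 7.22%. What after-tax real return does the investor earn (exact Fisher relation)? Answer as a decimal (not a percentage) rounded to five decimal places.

After-tax nominal return = 10.67% × (1 − 0.293) = 7.54369%.
1 + r = 1.0754369 / 1.07220 = 1.003019
After-tax real rate = 1.003019 − 1 → 0.00302.

0.00302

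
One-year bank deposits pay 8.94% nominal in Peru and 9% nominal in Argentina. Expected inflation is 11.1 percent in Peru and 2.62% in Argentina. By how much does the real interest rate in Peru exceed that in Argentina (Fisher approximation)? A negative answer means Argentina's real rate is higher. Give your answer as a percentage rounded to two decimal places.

Peru: 8.94% − 11.1% = -2.160%
Argentina: 9% − 2.62% = 6.380%
Differential = -8.540% → -8.54%.

-8.54%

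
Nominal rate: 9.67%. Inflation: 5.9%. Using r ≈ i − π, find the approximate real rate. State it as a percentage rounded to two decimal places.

3.77%

r ≈ i − π = 9.67% − 5.9% = 3.77%.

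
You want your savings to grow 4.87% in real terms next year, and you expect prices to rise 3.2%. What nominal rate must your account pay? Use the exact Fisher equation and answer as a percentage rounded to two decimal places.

(1 + i) = (1 + r)(1 + π) = 1.04870 × 1.03200 = 1.0822584
i = 1.0822584 − 1, so the required nominal rate is 8.23%.

8.23%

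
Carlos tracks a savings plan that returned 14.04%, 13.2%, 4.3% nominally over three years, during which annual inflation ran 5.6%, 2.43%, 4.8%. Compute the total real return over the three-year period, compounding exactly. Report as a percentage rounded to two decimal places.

Compound the nominal returns: 1.1404 × 1.1320 × 1.0430 = 1.346443.
Compound inflation: 1.0560 × 1.0243 × 1.0480 = 1.133581.
Deflate: 1.346443 / 1.133581 = 1.187779.
Total real return = 1.187779 − 1 → 18.78%.

18.78%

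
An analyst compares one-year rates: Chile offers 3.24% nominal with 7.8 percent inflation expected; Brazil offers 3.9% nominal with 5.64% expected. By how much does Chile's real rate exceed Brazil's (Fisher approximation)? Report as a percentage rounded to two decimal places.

Chile: 3.24% − 7.8% = -4.560%
Brazil: 3.9% − 5.64% = -1.740%
Differential = -2.820% → -2.82%.

-2.82%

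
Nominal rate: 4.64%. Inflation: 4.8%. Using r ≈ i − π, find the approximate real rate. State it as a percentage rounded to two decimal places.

r ≈ i − π = 4.64% − 4.8% = -0.16%.

-0.16%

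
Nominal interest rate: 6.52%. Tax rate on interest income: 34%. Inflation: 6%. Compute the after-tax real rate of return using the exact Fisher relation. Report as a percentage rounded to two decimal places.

After-tax nominal return = 6.52% × (1 − 0.34) = 4.3032%.
1 + r = 1.043032 / 1.06000 = 0.983992
After-tax real rate = 0.983992 − 1 → -1.60%.

-1.60%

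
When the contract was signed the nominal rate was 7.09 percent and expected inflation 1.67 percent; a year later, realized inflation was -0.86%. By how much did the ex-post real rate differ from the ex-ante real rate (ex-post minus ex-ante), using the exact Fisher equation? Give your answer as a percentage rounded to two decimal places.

2.69%

Ex-ante: (1 + 0.0709)/(1 + 0.0167) − 1 = 5.3310%
Ex-post: (1 + 0.0709)/(1 − 0.0086) − 1 = 8.0190%
Difference (ex-post − ex-ante) = 2.6880% → 2.69%.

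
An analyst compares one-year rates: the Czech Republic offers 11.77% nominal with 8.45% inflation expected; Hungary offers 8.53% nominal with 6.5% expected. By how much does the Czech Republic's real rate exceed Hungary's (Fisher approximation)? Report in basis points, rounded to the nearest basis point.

129 basis points

The Czech Republic: 11.77% − 8.45% = 3.320%
Hungary: 8.53% − 6.5% = 2.030%
Differential = 1.290% → 129 basis points.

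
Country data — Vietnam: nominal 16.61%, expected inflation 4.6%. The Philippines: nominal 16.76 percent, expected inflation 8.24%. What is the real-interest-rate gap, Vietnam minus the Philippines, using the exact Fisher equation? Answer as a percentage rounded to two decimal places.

3.61%

Vietnam: (1 + 0.1661)/(1 + 0.0460) − 1 = 11.4818%
The Philippines: (1 + 0.1676)/(1 + 0.0824) − 1 = 7.8714%
Differential = 11.4818% − 7.8714% = 3.6104% → 3.61%.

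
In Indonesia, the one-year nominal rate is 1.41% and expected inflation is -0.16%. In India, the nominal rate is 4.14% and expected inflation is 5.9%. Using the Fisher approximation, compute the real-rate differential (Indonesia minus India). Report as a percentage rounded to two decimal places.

Indonesia: 1.41% − (-0.16%) = 1.570%
India: 4.14% − 5.9% = -1.760%
Differential = 3.330% → 3.33%.

3.33%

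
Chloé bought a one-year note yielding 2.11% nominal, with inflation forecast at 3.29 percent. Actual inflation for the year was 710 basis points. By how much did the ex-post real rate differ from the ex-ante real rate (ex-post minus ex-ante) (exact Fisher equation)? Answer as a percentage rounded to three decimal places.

-3.517%

Ex-ante: (1 + 0.0211)/(1 + 0.0329) − 1 = -1.1424%
Ex-post: (1 + 0.0211)/(1 + 0.0710) − 1 = -4.6592%
Difference (ex-post − ex-ante) = -3.5168% → -3.517%.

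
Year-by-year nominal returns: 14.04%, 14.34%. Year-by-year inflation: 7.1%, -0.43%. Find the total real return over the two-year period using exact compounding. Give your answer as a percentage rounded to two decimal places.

Compound the nominal returns: 1.1404 × 1.1434 = 1.303933.
Compound inflation: 1.0710 × 0.9957 = 1.066395.
Deflate: 1.303933 / 1.066395 = 1.222749.
Total real return = 1.222749 − 1 → 22.27%.

22.27%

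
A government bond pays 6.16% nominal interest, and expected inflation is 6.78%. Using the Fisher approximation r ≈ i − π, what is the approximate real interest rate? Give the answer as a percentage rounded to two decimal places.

r ≈ i − π = 6.16% − 6.78% = -0.62%.

-0.62%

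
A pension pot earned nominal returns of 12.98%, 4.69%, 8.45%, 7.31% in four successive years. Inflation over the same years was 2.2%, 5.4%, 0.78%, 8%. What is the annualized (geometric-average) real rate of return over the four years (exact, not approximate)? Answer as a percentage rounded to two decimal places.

Nominal growth factor = 1.1298 × 1.0469 × 1.0845 × 1.0731 = 1.37650097
Price-level growth factor = 1.0220 × 1.0540 × 1.0078 × 1.0800 = 1.17243727
Real growth factor = 1.37650097 / 1.17243727 = 1.17405084
Annualized real rate = 1.17405084^(1/4) − 1 = 4.0930% → 4.09%.

4.09%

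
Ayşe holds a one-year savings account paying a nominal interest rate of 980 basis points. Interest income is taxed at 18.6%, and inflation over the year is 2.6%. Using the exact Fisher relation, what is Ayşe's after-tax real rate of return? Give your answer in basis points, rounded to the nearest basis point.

524 basis points

After-tax nominal return = 9.8% × (1 − 0.186) = 7.9772%.
1 + r = 1.079772 / 1.02600 = 1.052409
After-tax real rate = 1.052409 − 1 → 524 basis points.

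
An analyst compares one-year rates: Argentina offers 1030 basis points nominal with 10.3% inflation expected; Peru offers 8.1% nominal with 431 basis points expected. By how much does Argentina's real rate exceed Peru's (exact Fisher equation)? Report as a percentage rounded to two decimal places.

Argentina: (1 + 0.1030)/(1 + 0.1030) − 1 = 0.0000%
Peru: (1 + 0.0810)/(1 + 0.0431) − 1 = 3.6334%
Differential = 0.0000% − 3.6334% = -3.6334% → -3.63%.

-3.63%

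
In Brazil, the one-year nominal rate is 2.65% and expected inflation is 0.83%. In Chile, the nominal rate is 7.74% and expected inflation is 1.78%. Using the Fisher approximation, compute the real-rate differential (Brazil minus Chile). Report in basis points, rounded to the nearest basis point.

Brazil: 2.65% − 0.83% = 1.820%
Chile: 7.74% − 1.78% = 5.960%
Differential = -4.140% → -414 basis points.

-414 basis points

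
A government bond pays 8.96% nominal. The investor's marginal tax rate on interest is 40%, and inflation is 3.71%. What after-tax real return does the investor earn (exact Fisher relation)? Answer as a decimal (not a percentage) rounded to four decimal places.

0.0161

After-tax nominal return = 8.96% × (1 − 0.4) = 5.3760%.
1 + r = 1.05376 / 1.03710 = 1.016064
After-tax real rate = 1.016064 − 1 → 0.0161.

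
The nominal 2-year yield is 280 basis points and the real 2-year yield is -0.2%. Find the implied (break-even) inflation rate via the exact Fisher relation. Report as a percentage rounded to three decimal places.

(1 + π) = (1 + i)/(1 + r) = 1.02800 / 0.99800 = 1.030060
Break-even inflation = 1.030060 − 1 → 3.006%.

3.006%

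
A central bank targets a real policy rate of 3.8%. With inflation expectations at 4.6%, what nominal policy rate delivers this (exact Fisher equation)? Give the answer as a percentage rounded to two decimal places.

(1 + i) = (1 + r)(1 + π) = 1.03800 × 1.04600 = 1.085748
i = 1.085748 − 1, so the required nominal rate is 8.57%.

8.57%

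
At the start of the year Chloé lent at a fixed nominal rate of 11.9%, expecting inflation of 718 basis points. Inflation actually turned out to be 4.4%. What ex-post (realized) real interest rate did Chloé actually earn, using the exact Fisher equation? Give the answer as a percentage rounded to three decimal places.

Ex-post: (1 + 0.1190)/(1 + 0.0440) − 1 = 7.1839%
So the realized real rate is 7.184%.

7.184%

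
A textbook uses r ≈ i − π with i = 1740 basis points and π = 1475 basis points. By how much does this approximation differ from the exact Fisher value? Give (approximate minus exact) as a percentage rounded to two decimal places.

Approximate: r ≈ 17.400% − 14.750% = 2.6500%
Exact: (1 + 0.1740)/(1 + 0.1475) − 1 = 2.3094%
Error = 2.6500% − 2.3094% = 0.3406% → 0.34%.

0.34%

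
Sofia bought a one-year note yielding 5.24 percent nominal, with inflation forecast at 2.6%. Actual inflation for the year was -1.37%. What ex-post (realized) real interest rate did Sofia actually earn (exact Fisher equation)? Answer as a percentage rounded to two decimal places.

Ex-post: (1 + 0.0524)/(1 − 0.0137) − 1 = 6.7018%
So the realized real rate is 6.70%.

6.70%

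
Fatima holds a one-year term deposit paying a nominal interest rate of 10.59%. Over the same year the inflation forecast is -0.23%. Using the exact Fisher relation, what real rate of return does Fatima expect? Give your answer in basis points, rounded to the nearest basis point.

By the Fisher relation, 1 + r = (1 + i)/(1 + π).
1 + r = 1.10590 / 0.99770 = 1.108449
r = 1.108449 − 1 = 10.8449%, i.e. 1084 basis points.

1084 basis points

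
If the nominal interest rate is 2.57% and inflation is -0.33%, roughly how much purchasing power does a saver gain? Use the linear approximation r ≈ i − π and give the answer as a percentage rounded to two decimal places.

2.90%

r ≈ i − π = 2.57% − (-0.33%) = 2.90%.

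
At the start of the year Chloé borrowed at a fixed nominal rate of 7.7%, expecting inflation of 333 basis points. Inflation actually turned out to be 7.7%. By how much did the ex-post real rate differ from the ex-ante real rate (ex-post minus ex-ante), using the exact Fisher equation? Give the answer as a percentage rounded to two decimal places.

-4.23%

Ex-ante: (1 + 0.0770)/(1 + 0.0333) − 1 = 4.2292%
Ex-post: (1 + 0.0770)/(1 + 0.0770) − 1 = 0.0000%
Difference (ex-post − ex-ante) = -4.2292% → -4.23%.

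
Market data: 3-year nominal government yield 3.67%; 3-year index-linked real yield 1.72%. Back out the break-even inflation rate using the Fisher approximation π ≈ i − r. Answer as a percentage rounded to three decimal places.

π ≈ i − r = 3.67% − 1.72% → 1.950%.

1.950%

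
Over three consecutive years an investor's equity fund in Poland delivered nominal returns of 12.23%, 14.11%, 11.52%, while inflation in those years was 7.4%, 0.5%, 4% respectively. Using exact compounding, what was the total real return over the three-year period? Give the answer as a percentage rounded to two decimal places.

Nominal growth factor = 1.1223 × 1.1411 × 1.1152 = 1.428188
Price-level growth factor = 1.0740 × 1.0050 × 1.0400 = 1.122545
Real growth factor = 1.428188 / 1.122545 = 1.272277
Total real return = 1.272277 − 1 → 27.23%.

27.23%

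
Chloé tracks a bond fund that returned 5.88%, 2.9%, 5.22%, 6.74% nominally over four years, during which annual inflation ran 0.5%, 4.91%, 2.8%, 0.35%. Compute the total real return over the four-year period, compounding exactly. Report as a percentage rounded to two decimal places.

Compound the nominal returns: 1.0588 × 1.0290 × 1.0522 × 1.0674 = 1.223643.
Compound inflation: 1.0050 × 1.0491 × 1.0280 × 1.0035 = 1.087661.
Deflate: 1.223643 / 1.087661 = 1.125023.
Total real return = 1.125023 − 1 → 12.50%.

12.50%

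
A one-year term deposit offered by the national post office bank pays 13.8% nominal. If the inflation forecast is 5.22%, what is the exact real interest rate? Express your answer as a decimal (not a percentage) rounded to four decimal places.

0.0815

1 + r = 1.13800 / 1.05220 = 1.081543
r = 1.081543 − 1 = 8.1543%, i.e. 0.0815.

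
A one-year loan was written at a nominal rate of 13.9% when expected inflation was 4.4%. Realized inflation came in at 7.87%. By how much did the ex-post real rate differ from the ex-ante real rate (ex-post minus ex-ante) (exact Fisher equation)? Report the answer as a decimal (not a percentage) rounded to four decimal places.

-0.0351

Ex-ante: (1 + 0.1390)/(1 + 0.0440) − 1 = 9.0996%
Ex-post: (1 + 0.1390)/(1 + 0.0787) − 1 = 5.5901%
Difference (ex-post − ex-ante) = -3.5096% → -0.0351.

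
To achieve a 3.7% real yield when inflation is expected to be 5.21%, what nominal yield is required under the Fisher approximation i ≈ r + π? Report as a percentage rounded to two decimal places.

i ≈ r + π = 3.7% + 5.21% = 8.91%.

8.91%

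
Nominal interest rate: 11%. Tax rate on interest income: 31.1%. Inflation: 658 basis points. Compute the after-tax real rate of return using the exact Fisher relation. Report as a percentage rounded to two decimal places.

After-tax nominal return = 11% × (1 − 0.311) = 7.5790%.
1 + r = 1.07579 / 1.06580 = 1.009373
After-tax real rate = 1.009373 − 1 → 0.94%.

0.94%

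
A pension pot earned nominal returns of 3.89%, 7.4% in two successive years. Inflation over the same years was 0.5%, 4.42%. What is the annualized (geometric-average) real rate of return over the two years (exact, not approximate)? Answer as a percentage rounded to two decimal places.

Nominal growth factor = 1.0389 × 1.0740 = 1.11577860
Price-level growth factor = 1.0050 × 1.0442 = 1.04942100
Real growth factor = 1.11577860 / 1.04942100 = 1.06323258
Annualized real rate = 1.06323258^(1/2) − 1 = 3.1132% → 3.11%.

3.11%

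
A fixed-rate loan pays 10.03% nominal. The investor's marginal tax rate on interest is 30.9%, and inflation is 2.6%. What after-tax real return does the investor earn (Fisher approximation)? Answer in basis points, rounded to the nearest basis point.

After-tax nominal return = 10.03% × (1 − 0.309) = 6.93073%.
r ≈ 6.93073% − 2.6% → 433 basis points.

433 basis points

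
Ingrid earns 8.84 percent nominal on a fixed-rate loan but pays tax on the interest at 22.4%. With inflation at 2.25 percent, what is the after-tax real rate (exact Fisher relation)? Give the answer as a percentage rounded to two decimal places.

4.51%

After-tax nominal return = 8.84% × (1 − 0.224) = 6.85984%.
1 + r = 1.0685984 / 1.02250 = 1.045084
After-tax real rate = 1.045084 − 1 → 4.51%.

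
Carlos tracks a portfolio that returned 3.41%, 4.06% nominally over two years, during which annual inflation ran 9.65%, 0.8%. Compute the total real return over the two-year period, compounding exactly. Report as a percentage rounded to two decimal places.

Nominal growth factor = 1.0341 × 1.0406 = 1.076084
Price-level growth factor = 1.0965 × 1.0080 = 1.105272
Real growth factor = 1.076084 / 1.105272 = 0.973592
Total real return = 0.973592 − 1 → -2.64%.

-2.64%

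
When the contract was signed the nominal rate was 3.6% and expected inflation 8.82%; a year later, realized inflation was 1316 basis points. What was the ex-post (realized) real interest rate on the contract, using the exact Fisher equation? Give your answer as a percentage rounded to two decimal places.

Ex-post: (1 + 0.0360)/(1 + 0.1316) − 1 = -8.4482%
So the realized real rate is -8.45%.

-8.45%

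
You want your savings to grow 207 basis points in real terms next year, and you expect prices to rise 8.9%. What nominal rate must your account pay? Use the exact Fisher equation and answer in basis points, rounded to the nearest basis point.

(1 + i) = (1 + r)(1 + π) = 1.02070 × 1.08900 = 1.1115423
i = 1.1115423 − 1, so the required nominal rate is 1115 basis points.

1115 basis points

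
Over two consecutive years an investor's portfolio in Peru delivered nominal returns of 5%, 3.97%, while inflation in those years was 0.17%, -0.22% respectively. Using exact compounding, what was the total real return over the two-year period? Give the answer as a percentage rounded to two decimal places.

9.22%

Nominal growth factor = 1.0500 × 1.0397 = 1.091685
Price-level growth factor = 1.0017 × 0.9978 = 0.999496
Real growth factor = 1.091685 / 0.999496 = 1.092235
Total real return = 1.092235 − 1 → 9.22%.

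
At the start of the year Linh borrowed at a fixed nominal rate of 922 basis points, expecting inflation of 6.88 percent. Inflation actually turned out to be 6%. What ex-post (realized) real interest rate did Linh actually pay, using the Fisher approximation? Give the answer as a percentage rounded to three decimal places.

3.220%

Ex-post: 9.22% − 6% = 3.220%
So the realized real rate is 3.220%.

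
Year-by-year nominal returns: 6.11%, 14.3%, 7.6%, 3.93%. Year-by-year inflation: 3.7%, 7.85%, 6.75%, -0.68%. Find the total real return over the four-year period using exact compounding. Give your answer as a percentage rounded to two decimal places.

14.38%

Compound the nominal returns: 1.0611 × 1.1430 × 1.0760 × 1.0393 = 1.356300.
Compound inflation: 1.0370 × 1.0785 × 1.0675 × 0.9932 = 1.185778.
Deflate: 1.356300 / 1.185778 = 1.143806.
Total real return = 1.143806 − 1 → 14.38%.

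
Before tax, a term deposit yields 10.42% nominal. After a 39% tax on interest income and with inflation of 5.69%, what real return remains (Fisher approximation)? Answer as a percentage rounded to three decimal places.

0.666%

After-tax nominal return = 10.42% × (1 − 0.39) = 6.3562%.
r ≈ 6.3562% − 5.69% → 0.666%.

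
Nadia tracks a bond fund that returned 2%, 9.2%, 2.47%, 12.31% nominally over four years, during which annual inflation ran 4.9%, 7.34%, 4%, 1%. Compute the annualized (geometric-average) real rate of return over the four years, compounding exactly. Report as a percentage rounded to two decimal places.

Compound the nominal returns: 1.0200 × 1.0920 × 1.0247 × 1.1231 = 1.28185226.
Compound inflation: 1.0490 × 1.0734 × 1.0400 × 1.0100 = 1.18274683.
Deflate: 1.28185226 / 1.18274683 = 1.08379260.
Annualized real rate = 1.08379260^(1/4) − 1 = 2.0320% → 2.03%.

2.03%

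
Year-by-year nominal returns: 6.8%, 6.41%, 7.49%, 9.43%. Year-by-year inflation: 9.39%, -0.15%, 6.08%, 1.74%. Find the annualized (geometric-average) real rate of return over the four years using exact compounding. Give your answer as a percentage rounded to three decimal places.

3.193%

Nominal growth factor = 1.0680 × 1.0641 × 1.0749 × 1.0943 = 1.33677452
Price-level growth factor = 1.0939 × 0.9985 × 1.0608 × 1.0174 = 1.17882934
Real growth factor = 1.33677452 / 1.17882934 = 1.13398477
Annualized real rate = 1.13398477^(1/4) − 1 = 3.1934% → 3.193%.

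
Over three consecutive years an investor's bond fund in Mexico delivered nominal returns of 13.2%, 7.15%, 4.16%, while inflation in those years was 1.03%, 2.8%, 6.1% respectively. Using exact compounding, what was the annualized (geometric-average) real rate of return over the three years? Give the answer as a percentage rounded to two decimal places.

Nominal growth factor = 1.1320 × 1.0715 × 1.0416 = 1.26339622
Price-level growth factor = 1.0103 × 1.0280 × 1.0610 = 1.10194229
Real growth factor = 1.26339622 / 1.10194229 = 1.14651759
Annualized real rate = 1.14651759^(1/3) − 1 = 4.6631% → 4.66%.

4.66%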